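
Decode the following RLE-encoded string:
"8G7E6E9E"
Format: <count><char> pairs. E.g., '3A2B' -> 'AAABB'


Expanding each <count><char> pair:
  8G -> 'GGGGGGGG'
  7E -> 'EEEEEEE'
  6E -> 'EEEEEE'
  9E -> 'EEEEEEEEE'

Decoded = GGGGGGGGEEEEEEEEEEEEEEEEEEEEEE


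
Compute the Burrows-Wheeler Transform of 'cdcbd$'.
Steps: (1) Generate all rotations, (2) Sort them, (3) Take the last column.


Rotations (sorted):
  0: $cdcbd -> last char: d
  1: bd$cdc -> last char: c
  2: cbd$cd -> last char: d
  3: cdcbd$ -> last char: $
  4: d$cdcb -> last char: b
  5: dcbd$c -> last char: c


BWT = dcd$bc


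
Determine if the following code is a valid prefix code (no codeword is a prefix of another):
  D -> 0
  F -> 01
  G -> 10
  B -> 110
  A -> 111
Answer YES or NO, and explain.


Checking each pair (does one codeword prefix another?):
  D='0' vs F='01': prefix -- VIOLATION

NO -- this is NOT a valid prefix code. D (0) is a prefix of F (01).


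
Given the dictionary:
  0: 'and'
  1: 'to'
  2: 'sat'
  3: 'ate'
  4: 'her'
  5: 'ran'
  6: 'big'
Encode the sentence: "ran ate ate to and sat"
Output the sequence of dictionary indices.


Look up each word in the dictionary:
  'ran' -> 5
  'ate' -> 3
  'ate' -> 3
  'to' -> 1
  'and' -> 0
  'sat' -> 2

Encoded: [5, 3, 3, 1, 0, 2]


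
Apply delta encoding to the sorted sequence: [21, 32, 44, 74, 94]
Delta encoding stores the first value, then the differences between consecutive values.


First value: 21
Deltas:
  32 - 21 = 11
  44 - 32 = 12
  74 - 44 = 30
  94 - 74 = 20


Delta encoded: [21, 11, 12, 30, 20]


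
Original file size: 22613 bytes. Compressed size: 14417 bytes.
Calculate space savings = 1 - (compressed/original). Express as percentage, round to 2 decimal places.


ratio = compressed/original = 14417/22613 = 0.637554
savings = 1 - ratio = 1 - 0.637554 = 0.362446
as a percentage: 0.362446 * 100 = 36.24%

Space savings = 1 - 14417/22613 = 36.24%


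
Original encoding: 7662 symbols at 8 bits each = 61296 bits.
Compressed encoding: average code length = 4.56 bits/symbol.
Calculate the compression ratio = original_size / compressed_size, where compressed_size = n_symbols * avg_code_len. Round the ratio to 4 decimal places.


original_size = n_symbols * orig_bits = 7662 * 8 = 61296 bits
compressed_size = n_symbols * avg_code_len = 7662 * 4.56 = 34938.72 bits
ratio = original_size / compressed_size = 61296 / 34938.72 = 1.7544

Compression ratio = 1.7544


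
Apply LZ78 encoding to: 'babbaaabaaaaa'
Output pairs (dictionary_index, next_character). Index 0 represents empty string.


LZ78 encoding steps:
Dictionary: {0: ''}
Step 1: w='' (idx 0), next='b' -> output (0, 'b'), add 'b' as idx 1
Step 2: w='' (idx 0), next='a' -> output (0, 'a'), add 'a' as idx 2
Step 3: w='b' (idx 1), next='b' -> output (1, 'b'), add 'bb' as idx 3
Step 4: w='a' (idx 2), next='a' -> output (2, 'a'), add 'aa' as idx 4
Step 5: w='a' (idx 2), next='b' -> output (2, 'b'), add 'ab' as idx 5
Step 6: w='aa' (idx 4), next='a' -> output (4, 'a'), add 'aaa' as idx 6
Step 7: w='aa' (idx 4), end of input -> output (4, '')


Encoded: [(0, 'b'), (0, 'a'), (1, 'b'), (2, 'a'), (2, 'b'), (4, 'a'), (4, '')]


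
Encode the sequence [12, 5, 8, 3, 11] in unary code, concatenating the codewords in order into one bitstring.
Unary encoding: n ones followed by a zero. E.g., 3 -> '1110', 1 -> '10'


Encode each number as n ones followed by a terminating 0:
  12 -> 1111111111110 (13 bits)
  5 -> 111110 (6 bits)
  8 -> 111111110 (9 bits)
  3 -> 1110 (4 bits)
  11 -> 111111111110 (12 bits)
Total length = 13 + 6 + 9 + 4 + 12 = 44 bits.

Unary([12, 5, 8, 3, 11]) = 11111111111101111101111111101110111111111110 (44 bits)


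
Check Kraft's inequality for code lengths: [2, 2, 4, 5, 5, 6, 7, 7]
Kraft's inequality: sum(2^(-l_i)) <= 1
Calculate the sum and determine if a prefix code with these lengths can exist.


Sum = 2^(-2) + 2^(-2) + 2^(-4) + 2^(-5) + 2^(-5) + 2^(-6) + 2^(-7) + 2^(-7)
    = 0.25 + 0.25 + 0.0625 + 0.03125 + 0.03125 + 0.015625 + 0.0078125 + 0.0078125
    = 84/128 = 0.65625
Since 0.65625 <= 1, Kraft's inequality IS satisfied.
A prefix code with these lengths CAN exist.

Kraft sum = 0.65625. Satisfied.


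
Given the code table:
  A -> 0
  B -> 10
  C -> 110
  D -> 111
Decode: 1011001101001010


Decoding:
10 -> B
110 -> C
0 -> A
110 -> C
10 -> B
0 -> A
10 -> B
10 -> B


Result: BCACBABB


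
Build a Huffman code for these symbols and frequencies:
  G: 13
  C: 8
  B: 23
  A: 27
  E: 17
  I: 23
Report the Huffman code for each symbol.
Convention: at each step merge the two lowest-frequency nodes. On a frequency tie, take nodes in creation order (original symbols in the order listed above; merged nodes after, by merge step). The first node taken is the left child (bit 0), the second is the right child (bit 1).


Huffman tree construction:
Step 1: Merge C(8) + G(13) = 21
Step 2: Merge E(17) + (C+G)(21) = 38
Step 3: Merge B(23) + I(23) = 46
Step 4: Merge A(27) + (E+(C+G))(38) = 65
Step 5: Merge (B+I)(46) + (A+(E+(C+G)))(65) = 111
Read each symbol's code off the tree from the root (left child = 0, right child = 1).

Codes:
  G: 1111 (length 4)
  C: 1110 (length 4)
  B: 00 (length 2)
  A: 10 (length 2)
  E: 110 (length 3)
  I: 01 (length 2)
Average code length: 281/111 = 2.5315 bits/symbol


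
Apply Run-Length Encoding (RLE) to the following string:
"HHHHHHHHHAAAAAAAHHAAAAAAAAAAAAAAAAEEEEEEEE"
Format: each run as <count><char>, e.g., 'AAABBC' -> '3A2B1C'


Scanning runs left to right:
  i=0: run of 'H' x 9 -> '9H'
  i=9: run of 'A' x 7 -> '7A'
  i=16: run of 'H' x 2 -> '2H'
  i=18: run of 'A' x 16 -> '16A'
  i=34: run of 'E' x 8 -> '8E'

RLE = 9H7A2H16A8E


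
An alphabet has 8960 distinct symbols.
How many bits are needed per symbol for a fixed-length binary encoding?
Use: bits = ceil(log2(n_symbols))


log2(8960) = 13.1293
Bracket: 2^13 = 8192 < 8960 <= 2^14 = 16384
So ceil(log2(8960)) = 14

bits = ceil(log2(8960)) = ceil(13.1293) = 14 bits


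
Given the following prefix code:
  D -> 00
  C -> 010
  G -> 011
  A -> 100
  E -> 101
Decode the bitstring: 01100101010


Decoding step by step:
Bits 011 -> G
Bits 00 -> D
Bits 101 -> E
Bits 010 -> C


Decoded message: GDEC


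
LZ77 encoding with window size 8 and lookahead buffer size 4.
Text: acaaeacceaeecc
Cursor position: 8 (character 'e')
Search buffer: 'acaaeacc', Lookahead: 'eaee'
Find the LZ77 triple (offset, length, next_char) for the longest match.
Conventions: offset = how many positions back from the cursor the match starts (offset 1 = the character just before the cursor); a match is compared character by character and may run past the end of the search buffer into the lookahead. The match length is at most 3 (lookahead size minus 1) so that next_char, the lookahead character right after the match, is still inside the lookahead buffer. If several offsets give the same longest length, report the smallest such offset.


Try each offset into the search buffer:
  offset=1 (pos 7, char 'c'): match length 0
  offset=2 (pos 6, char 'c'): match length 0
  offset=3 (pos 5, char 'a'): match length 0
  offset=4 (pos 4, char 'e'): match length 2
  offset=5 (pos 3, char 'a'): match length 0
  offset=6 (pos 2, char 'a'): match length 0
  offset=7 (pos 1, char 'c'): match length 0
  offset=8 (pos 0, char 'a'): match length 0
Longest match has length 2 at offset 4.
next_char = character at position 8 + 2 = 10 -> 'e'

Best match: offset=4, length=2 (matching 'ea' starting at position 4)
LZ77 triple: (4, 2, 'e')


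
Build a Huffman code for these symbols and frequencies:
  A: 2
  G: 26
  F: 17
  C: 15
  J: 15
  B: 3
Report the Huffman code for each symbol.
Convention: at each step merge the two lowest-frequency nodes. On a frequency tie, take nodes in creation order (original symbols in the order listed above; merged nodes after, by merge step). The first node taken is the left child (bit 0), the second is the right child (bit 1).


Huffman tree construction:
Step 1: Merge A(2) + B(3) = 5
Step 2: Merge (A+B)(5) + C(15) = 20
Step 3: Merge J(15) + F(17) = 32
Step 4: Merge ((A+B)+C)(20) + G(26) = 46
Step 5: Merge (J+F)(32) + (((A+B)+C)+G)(46) = 78
Read each symbol's code off the tree from the root (left child = 0, right child = 1).

Codes:
  A: 1000 (length 4)
  G: 11 (length 2)
  F: 01 (length 2)
  C: 101 (length 3)
  J: 00 (length 2)
  B: 1001 (length 4)
Average code length: 181/78 = 2.3205 bits/symbol


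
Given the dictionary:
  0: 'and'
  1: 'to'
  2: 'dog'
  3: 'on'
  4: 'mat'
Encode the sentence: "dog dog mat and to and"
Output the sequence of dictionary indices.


Look up each word in the dictionary:
  'dog' -> 2
  'dog' -> 2
  'mat' -> 4
  'and' -> 0
  'to' -> 1
  'and' -> 0

Encoded: [2, 2, 4, 0, 1, 0]


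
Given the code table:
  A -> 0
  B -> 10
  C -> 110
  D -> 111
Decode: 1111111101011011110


Decoding:
111 -> D
111 -> D
110 -> C
10 -> B
110 -> C
111 -> D
10 -> B


Result: DDCBCDB


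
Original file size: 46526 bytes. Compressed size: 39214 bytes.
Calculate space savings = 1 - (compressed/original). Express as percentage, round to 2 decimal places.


ratio = compressed/original = 39214/46526 = 0.842841
savings = 1 - ratio = 1 - 0.842841 = 0.157159
as a percentage: 0.157159 * 100 = 15.72%

Space savings = 1 - 39214/46526 = 15.72%


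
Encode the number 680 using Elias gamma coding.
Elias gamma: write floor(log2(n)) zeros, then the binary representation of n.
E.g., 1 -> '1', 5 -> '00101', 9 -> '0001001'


num_bits = floor(log2(680)) + 1 = 10
leading_zeros = num_bits - 1 = 9
binary(680) = 1010101000

Elias gamma(680) = '000000000' + '1010101000' = 0000000001010101000 (19 bits)


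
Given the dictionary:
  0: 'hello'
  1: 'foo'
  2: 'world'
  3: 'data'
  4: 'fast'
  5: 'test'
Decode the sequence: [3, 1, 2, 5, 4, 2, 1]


Look up each index in the dictionary:
  3 -> 'data'
  1 -> 'foo'
  2 -> 'world'
  5 -> 'test'
  4 -> 'fast'
  2 -> 'world'
  1 -> 'foo'

Decoded: "data foo world test fast world foo"


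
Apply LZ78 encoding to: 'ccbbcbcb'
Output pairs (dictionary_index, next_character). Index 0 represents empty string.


LZ78 encoding steps:
Dictionary: {0: ''}
Step 1: w='' (idx 0), next='c' -> output (0, 'c'), add 'c' as idx 1
Step 2: w='c' (idx 1), next='b' -> output (1, 'b'), add 'cb' as idx 2
Step 3: w='' (idx 0), next='b' -> output (0, 'b'), add 'b' as idx 3
Step 4: w='cb' (idx 2), next='c' -> output (2, 'c'), add 'cbc' as idx 4
Step 5: w='b' (idx 3), end of input -> output (3, '')


Encoded: [(0, 'c'), (1, 'b'), (0, 'b'), (2, 'c'), (3, '')]


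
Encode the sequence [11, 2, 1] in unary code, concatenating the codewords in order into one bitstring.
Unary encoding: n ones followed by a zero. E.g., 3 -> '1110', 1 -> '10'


Encode each number as n ones followed by a terminating 0:
  11 -> 111111111110 (12 bits)
  2 -> 110 (3 bits)
  1 -> 10 (2 bits)
Total length = 12 + 3 + 2 = 17 bits.

Unary([11, 2, 1]) = 11111111111011010 (17 bits)


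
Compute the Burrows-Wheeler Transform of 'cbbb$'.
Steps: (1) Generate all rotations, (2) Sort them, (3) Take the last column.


Rotations (sorted):
  0: $cbbb -> last char: b
  1: b$cbb -> last char: b
  2: bb$cb -> last char: b
  3: bbb$c -> last char: c
  4: cbbb$ -> last char: $


BWT = bbbc$


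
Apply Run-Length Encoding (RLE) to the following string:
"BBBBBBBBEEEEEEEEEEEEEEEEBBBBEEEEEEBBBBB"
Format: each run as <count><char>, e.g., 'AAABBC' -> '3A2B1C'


Scanning runs left to right:
  i=0: run of 'B' x 8 -> '8B'
  i=8: run of 'E' x 16 -> '16E'
  i=24: run of 'B' x 4 -> '4B'
  i=28: run of 'E' x 6 -> '6E'
  i=34: run of 'B' x 5 -> '5B'

RLE = 8B16E4B6E5B


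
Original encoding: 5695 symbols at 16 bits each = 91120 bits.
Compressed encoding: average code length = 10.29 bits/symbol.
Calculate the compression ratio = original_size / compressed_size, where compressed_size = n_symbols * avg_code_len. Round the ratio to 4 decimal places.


original_size = n_symbols * orig_bits = 5695 * 16 = 91120 bits
compressed_size = n_symbols * avg_code_len = 5695 * 10.29 = 58601.55 bits
ratio = original_size / compressed_size = 91120 / 58601.55 = 1.5549

Compression ratio = 1.5549


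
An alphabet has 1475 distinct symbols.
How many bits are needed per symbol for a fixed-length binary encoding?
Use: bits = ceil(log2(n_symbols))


log2(1475) = 10.5265
Bracket: 2^10 = 1024 < 1475 <= 2^11 = 2048
So ceil(log2(1475)) = 11

bits = ceil(log2(1475)) = ceil(10.5265) = 11 bits


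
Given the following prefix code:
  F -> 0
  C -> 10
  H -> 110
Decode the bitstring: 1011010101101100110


Decoding step by step:
Bits 10 -> C
Bits 110 -> H
Bits 10 -> C
Bits 10 -> C
Bits 110 -> H
Bits 110 -> H
Bits 0 -> F
Bits 110 -> H


Decoded message: CHCCHHFH


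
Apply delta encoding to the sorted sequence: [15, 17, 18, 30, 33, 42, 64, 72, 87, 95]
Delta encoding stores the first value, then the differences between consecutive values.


First value: 15
Deltas:
  17 - 15 = 2
  18 - 17 = 1
  30 - 18 = 12
  33 - 30 = 3
  42 - 33 = 9
  64 - 42 = 22
  72 - 64 = 8
  87 - 72 = 15
  95 - 87 = 8


Delta encoded: [15, 2, 1, 12, 3, 9, 22, 8, 15, 8]


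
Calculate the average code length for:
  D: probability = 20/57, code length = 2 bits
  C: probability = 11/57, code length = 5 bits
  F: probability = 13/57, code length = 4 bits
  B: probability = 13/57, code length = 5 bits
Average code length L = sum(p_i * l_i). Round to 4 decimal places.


Weighted contributions p_i * l_i:
  D: (20/57) * 2 = 40/57
  C: (11/57) * 5 = 55/57
  F: (13/57) * 4 = 52/57
  B: (13/57) * 5 = 65/57
Sum = (40 + 55 + 52 + 65)/57 = 212/57

L = 212/57 = 3.7193 bits/symbol


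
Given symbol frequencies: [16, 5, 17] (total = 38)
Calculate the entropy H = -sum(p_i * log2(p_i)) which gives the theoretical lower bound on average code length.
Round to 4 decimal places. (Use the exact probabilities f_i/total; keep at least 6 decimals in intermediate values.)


Per-symbol terms -p_i * log2(p_i) with p_i = f_i/38:
  p = 16/38 = 0.421053: log2(p) = -1.247928, -p*log2(p) = 0.525443
  p = 5/38 = 0.131579: log2(p) = -2.925999, -p*log2(p) = 0.385000
  p = 17/38 = 0.447368: log2(p) = -1.160465, -p*log2(p) = 0.519155
H = 0.525443 + 0.385000 + 0.519155 = 1.429598

H = 1.4296 bits/symbol


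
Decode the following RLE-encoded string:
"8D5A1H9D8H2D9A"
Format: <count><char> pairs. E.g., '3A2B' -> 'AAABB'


Expanding each <count><char> pair:
  8D -> 'DDDDDDDD'
  5A -> 'AAAAA'
  1H -> 'H'
  9D -> 'DDDDDDDDD'
  8H -> 'HHHHHHHH'
  2D -> 'DD'
  9A -> 'AAAAAAAAA'

Decoded = DDDDDDDDAAAAAHDDDDDDDDDHHHHHHHHDDAAAAAAAAA


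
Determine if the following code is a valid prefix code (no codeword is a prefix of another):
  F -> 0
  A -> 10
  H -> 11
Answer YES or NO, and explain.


Checking each pair (does one codeword prefix another?):
  F='0' vs A='10': no prefix
  F='0' vs H='11': no prefix
  A='10' vs F='0': no prefix
  A='10' vs H='11': no prefix
  H='11' vs F='0': no prefix
  H='11' vs A='10': no prefix
No violation found over all pairs.

YES -- this is a valid prefix code. No codeword is a prefix of any other codeword.


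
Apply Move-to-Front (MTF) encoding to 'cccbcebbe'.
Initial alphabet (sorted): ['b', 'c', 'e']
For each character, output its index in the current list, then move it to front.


MTF encoding:
'c': index 1 in ['b', 'c', 'e'] -> ['c', 'b', 'e']
'c': index 0 in ['c', 'b', 'e'] -> ['c', 'b', 'e']
'c': index 0 in ['c', 'b', 'e'] -> ['c', 'b', 'e']
'b': index 1 in ['c', 'b', 'e'] -> ['b', 'c', 'e']
'c': index 1 in ['b', 'c', 'e'] -> ['c', 'b', 'e']
'e': index 2 in ['c', 'b', 'e'] -> ['e', 'c', 'b']
'b': index 2 in ['e', 'c', 'b'] -> ['b', 'e', 'c']
'b': index 0 in ['b', 'e', 'c'] -> ['b', 'e', 'c']
'e': index 1 in ['b', 'e', 'c'] -> ['e', 'b', 'c']


Output: [1, 0, 0, 1, 1, 2, 2, 0, 1]


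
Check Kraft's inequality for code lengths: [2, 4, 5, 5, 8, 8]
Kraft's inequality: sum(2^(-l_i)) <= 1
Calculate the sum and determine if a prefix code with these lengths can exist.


Sum = 2^(-2) + 2^(-4) + 2^(-5) + 2^(-5) + 2^(-8) + 2^(-8)
    = 0.25 + 0.0625 + 0.03125 + 0.03125 + 0.00390625 + 0.00390625
    = 98/256 = 0.3828125
Since 0.3828125 <= 1, Kraft's inequality IS satisfied.
A prefix code with these lengths CAN exist.

Kraft sum = 0.3828125. Satisfied.


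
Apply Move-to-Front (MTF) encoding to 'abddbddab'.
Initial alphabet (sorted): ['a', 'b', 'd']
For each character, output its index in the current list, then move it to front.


MTF encoding:
'a': index 0 in ['a', 'b', 'd'] -> ['a', 'b', 'd']
'b': index 1 in ['a', 'b', 'd'] -> ['b', 'a', 'd']
'd': index 2 in ['b', 'a', 'd'] -> ['d', 'b', 'a']
'd': index 0 in ['d', 'b', 'a'] -> ['d', 'b', 'a']
'b': index 1 in ['d', 'b', 'a'] -> ['b', 'd', 'a']
'd': index 1 in ['b', 'd', 'a'] -> ['d', 'b', 'a']
'd': index 0 in ['d', 'b', 'a'] -> ['d', 'b', 'a']
'a': index 2 in ['d', 'b', 'a'] -> ['a', 'd', 'b']
'b': index 2 in ['a', 'd', 'b'] -> ['b', 'a', 'd']


Output: [0, 1, 2, 0, 1, 1, 0, 2, 2]


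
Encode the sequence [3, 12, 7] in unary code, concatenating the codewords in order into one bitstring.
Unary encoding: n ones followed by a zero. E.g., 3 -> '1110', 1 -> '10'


Encode each number as n ones followed by a terminating 0:
  3 -> 1110 (4 bits)
  12 -> 1111111111110 (13 bits)
  7 -> 11111110 (8 bits)
Total length = 4 + 13 + 8 = 25 bits.

Unary([3, 12, 7]) = 1110111111111111011111110 (25 bits)


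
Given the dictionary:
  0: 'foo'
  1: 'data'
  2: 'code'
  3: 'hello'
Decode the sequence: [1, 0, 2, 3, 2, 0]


Look up each index in the dictionary:
  1 -> 'data'
  0 -> 'foo'
  2 -> 'code'
  3 -> 'hello'
  2 -> 'code'
  0 -> 'foo'

Decoded: "data foo code hello code foo"


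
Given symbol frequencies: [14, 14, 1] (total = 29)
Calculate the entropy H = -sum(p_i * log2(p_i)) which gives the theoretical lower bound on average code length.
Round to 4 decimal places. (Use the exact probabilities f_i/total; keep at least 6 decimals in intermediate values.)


Per-symbol terms -p_i * log2(p_i) with p_i = f_i/29:
  p = 14/29 = 0.482759: log2(p) = -1.050626, -p*log2(p) = 0.507199
  p = 14/29 = 0.482759: log2(p) = -1.050626, -p*log2(p) = 0.507199
  p = 1/29 = 0.034483: log2(p) = -4.857981, -p*log2(p) = 0.167517
H = 0.507199 + 0.507199 + 0.167517 = 1.181915

H = 1.1819 bits/symbol


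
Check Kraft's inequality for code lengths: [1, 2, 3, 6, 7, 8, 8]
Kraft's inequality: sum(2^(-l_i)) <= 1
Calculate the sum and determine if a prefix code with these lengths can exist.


Sum = 2^(-1) + 2^(-2) + 2^(-3) + 2^(-6) + 2^(-7) + 2^(-8) + 2^(-8)
    = 0.5 + 0.25 + 0.125 + 0.015625 + 0.0078125 + 0.00390625 + 0.00390625
    = 232/256 = 0.90625
Since 0.90625 <= 1, Kraft's inequality IS satisfied.
A prefix code with these lengths CAN exist.

Kraft sum = 0.90625. Satisfied.


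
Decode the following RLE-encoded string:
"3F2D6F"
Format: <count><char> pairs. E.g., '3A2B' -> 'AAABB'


Expanding each <count><char> pair:
  3F -> 'FFF'
  2D -> 'DD'
  6F -> 'FFFFFF'

Decoded = FFFDDFFFFFF


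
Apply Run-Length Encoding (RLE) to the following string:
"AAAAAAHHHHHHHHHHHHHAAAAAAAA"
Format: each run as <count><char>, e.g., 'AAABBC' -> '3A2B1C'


Scanning runs left to right:
  i=0: run of 'A' x 6 -> '6A'
  i=6: run of 'H' x 13 -> '13H'
  i=19: run of 'A' x 8 -> '8A'

RLE = 6A13H8A


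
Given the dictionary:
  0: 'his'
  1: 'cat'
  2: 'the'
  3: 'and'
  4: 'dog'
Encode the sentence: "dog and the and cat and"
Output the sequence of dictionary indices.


Look up each word in the dictionary:
  'dog' -> 4
  'and' -> 3
  'the' -> 2
  'and' -> 3
  'cat' -> 1
  'and' -> 3

Encoded: [4, 3, 2, 3, 1, 3]


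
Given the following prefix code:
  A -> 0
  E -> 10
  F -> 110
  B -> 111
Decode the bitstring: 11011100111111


Decoding step by step:
Bits 110 -> F
Bits 111 -> B
Bits 0 -> A
Bits 0 -> A
Bits 111 -> B
Bits 111 -> B


Decoded message: FBAABB


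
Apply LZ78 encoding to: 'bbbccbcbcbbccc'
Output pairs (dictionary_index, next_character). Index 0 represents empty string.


LZ78 encoding steps:
Dictionary: {0: ''}
Step 1: w='' (idx 0), next='b' -> output (0, 'b'), add 'b' as idx 1
Step 2: w='b' (idx 1), next='b' -> output (1, 'b'), add 'bb' as idx 2
Step 3: w='' (idx 0), next='c' -> output (0, 'c'), add 'c' as idx 3
Step 4: w='c' (idx 3), next='b' -> output (3, 'b'), add 'cb' as idx 4
Step 5: w='cb' (idx 4), next='c' -> output (4, 'c'), add 'cbc' as idx 5
Step 6: w='bb' (idx 2), next='c' -> output (2, 'c'), add 'bbc' as idx 6
Step 7: w='c' (idx 3), next='c' -> output (3, 'c'), add 'cc' as idx 7


Encoded: [(0, 'b'), (1, 'b'), (0, 'c'), (3, 'b'), (4, 'c'), (2, 'c'), (3, 'c')]


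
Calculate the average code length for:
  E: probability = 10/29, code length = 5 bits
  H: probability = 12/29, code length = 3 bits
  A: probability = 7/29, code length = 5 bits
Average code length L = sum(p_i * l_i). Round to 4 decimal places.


Weighted contributions p_i * l_i:
  E: (10/29) * 5 = 50/29
  H: (12/29) * 3 = 36/29
  A: (7/29) * 5 = 35/29
Sum = (50 + 36 + 35)/29 = 121/29

L = 121/29 = 4.1724 bits/symbol


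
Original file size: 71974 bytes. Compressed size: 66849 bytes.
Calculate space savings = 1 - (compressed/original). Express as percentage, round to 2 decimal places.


ratio = compressed/original = 66849/71974 = 0.928794
savings = 1 - ratio = 1 - 0.928794 = 0.071206
as a percentage: 0.071206 * 100 = 7.12%

Space savings = 1 - 66849/71974 = 7.12%


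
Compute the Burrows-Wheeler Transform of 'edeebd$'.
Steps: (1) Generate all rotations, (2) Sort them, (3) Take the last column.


Rotations (sorted):
  0: $edeebd -> last char: d
  1: bd$edee -> last char: e
  2: d$edeeb -> last char: b
  3: deebd$e -> last char: e
  4: ebd$ede -> last char: e
  5: edeebd$ -> last char: $
  6: eebd$ed -> last char: d


BWT = debee$d


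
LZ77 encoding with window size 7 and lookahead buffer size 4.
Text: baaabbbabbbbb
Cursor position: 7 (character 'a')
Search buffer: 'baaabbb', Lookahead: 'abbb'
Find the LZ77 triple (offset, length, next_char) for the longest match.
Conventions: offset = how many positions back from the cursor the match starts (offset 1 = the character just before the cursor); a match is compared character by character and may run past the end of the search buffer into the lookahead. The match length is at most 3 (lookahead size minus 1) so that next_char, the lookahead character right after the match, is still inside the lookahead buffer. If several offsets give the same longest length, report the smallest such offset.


Try each offset into the search buffer:
  offset=1 (pos 6, char 'b'): match length 0
  offset=2 (pos 5, char 'b'): match length 0
  offset=3 (pos 4, char 'b'): match length 0
  offset=4 (pos 3, char 'a'): match length 3
  offset=5 (pos 2, char 'a'): match length 1
  offset=6 (pos 1, char 'a'): match length 1
  offset=7 (pos 0, char 'b'): match length 0
Longest match has length 3 at offset 4.
next_char = character at position 7 + 3 = 10 -> 'b'

Best match: offset=4, length=3 (matching 'abb' starting at position 3)
LZ77 triple: (4, 3, 'b')


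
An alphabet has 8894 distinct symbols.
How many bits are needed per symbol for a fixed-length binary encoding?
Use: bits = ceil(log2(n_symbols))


log2(8894) = 13.1186
Bracket: 2^13 = 8192 < 8894 <= 2^14 = 16384
So ceil(log2(8894)) = 14

bits = ceil(log2(8894)) = ceil(13.1186) = 14 bits


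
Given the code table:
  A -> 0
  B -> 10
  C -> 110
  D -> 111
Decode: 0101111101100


Decoding:
0 -> A
10 -> B
111 -> D
110 -> C
110 -> C
0 -> A


Result: ABDCCA


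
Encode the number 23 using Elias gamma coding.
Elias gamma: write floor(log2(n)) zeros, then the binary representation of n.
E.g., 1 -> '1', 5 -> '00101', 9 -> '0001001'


num_bits = floor(log2(23)) + 1 = 5
leading_zeros = num_bits - 1 = 4
binary(23) = 10111

Elias gamma(23) = '0000' + '10111' = 000010111 (9 bits)


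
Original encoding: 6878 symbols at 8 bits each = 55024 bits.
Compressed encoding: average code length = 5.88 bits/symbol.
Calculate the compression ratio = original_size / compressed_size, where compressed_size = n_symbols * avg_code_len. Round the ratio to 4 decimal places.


original_size = n_symbols * orig_bits = 6878 * 8 = 55024 bits
compressed_size = n_symbols * avg_code_len = 6878 * 5.88 = 40442.64 bits
ratio = original_size / compressed_size = 55024 / 40442.64 = 1.3605

Compression ratio = 1.3605


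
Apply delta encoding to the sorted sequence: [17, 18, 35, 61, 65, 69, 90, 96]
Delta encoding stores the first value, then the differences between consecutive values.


First value: 17
Deltas:
  18 - 17 = 1
  35 - 18 = 17
  61 - 35 = 26
  65 - 61 = 4
  69 - 65 = 4
  90 - 69 = 21
  96 - 90 = 6


Delta encoded: [17, 1, 17, 26, 4, 4, 21, 6]


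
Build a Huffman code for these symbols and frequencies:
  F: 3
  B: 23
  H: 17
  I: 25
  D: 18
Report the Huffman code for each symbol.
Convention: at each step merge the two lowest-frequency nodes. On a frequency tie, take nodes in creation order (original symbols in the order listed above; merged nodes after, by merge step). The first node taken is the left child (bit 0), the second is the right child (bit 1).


Huffman tree construction:
Step 1: Merge F(3) + H(17) = 20
Step 2: Merge D(18) + (F+H)(20) = 38
Step 3: Merge B(23) + I(25) = 48
Step 4: Merge (D+(F+H))(38) + (B+I)(48) = 86
Read each symbol's code off the tree from the root (left child = 0, right child = 1).

Codes:
  F: 010 (length 3)
  B: 10 (length 2)
  H: 011 (length 3)
  I: 11 (length 2)
  D: 00 (length 2)
Average code length: 192/86 = 2.2326 bits/symbol


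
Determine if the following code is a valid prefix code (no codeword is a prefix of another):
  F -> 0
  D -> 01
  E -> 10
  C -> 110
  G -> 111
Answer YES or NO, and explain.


Checking each pair (does one codeword prefix another?):
  F='0' vs D='01': prefix -- VIOLATION

NO -- this is NOT a valid prefix code. F (0) is a prefix of D (01).


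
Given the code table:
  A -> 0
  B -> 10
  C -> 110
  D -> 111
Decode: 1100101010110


Decoding:
110 -> C
0 -> A
10 -> B
10 -> B
10 -> B
110 -> C


Result: CABBBC


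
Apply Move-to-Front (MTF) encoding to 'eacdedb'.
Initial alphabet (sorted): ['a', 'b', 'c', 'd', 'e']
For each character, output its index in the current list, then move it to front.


MTF encoding:
'e': index 4 in ['a', 'b', 'c', 'd', 'e'] -> ['e', 'a', 'b', 'c', 'd']
'a': index 1 in ['e', 'a', 'b', 'c', 'd'] -> ['a', 'e', 'b', 'c', 'd']
'c': index 3 in ['a', 'e', 'b', 'c', 'd'] -> ['c', 'a', 'e', 'b', 'd']
'd': index 4 in ['c', 'a', 'e', 'b', 'd'] -> ['d', 'c', 'a', 'e', 'b']
'e': index 3 in ['d', 'c', 'a', 'e', 'b'] -> ['e', 'd', 'c', 'a', 'b']
'd': index 1 in ['e', 'd', 'c', 'a', 'b'] -> ['d', 'e', 'c', 'a', 'b']
'b': index 4 in ['d', 'e', 'c', 'a', 'b'] -> ['b', 'd', 'e', 'c', 'a']


Output: [4, 1, 3, 4, 3, 1, 4]


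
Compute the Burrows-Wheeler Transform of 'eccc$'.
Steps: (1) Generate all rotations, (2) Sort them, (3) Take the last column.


Rotations (sorted):
  0: $eccc -> last char: c
  1: c$ecc -> last char: c
  2: cc$ec -> last char: c
  3: ccc$e -> last char: e
  4: eccc$ -> last char: $


BWT = ccce$


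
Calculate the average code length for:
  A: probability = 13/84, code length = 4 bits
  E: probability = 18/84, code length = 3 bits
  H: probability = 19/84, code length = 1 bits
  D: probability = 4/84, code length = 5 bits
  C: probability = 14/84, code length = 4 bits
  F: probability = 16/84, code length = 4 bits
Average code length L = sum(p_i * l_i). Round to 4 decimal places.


Weighted contributions p_i * l_i:
  A: (13/84) * 4 = 52/84
  E: (18/84) * 3 = 54/84
  H: (19/84) * 1 = 19/84
  D: (4/84) * 5 = 20/84
  C: (14/84) * 4 = 56/84
  F: (16/84) * 4 = 64/84
Sum = (52 + 54 + 19 + 20 + 56 + 64)/84 = 265/84

L = 265/84 = 3.1548 bits/symbol


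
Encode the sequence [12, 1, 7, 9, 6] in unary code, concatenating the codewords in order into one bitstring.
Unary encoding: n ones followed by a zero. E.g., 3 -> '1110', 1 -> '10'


Encode each number as n ones followed by a terminating 0:
  12 -> 1111111111110 (13 bits)
  1 -> 10 (2 bits)
  7 -> 11111110 (8 bits)
  9 -> 1111111110 (10 bits)
  6 -> 1111110 (7 bits)
Total length = 13 + 2 + 8 + 10 + 7 = 40 bits.

Unary([12, 1, 7, 9, 6]) = 1111111111110101111111011111111101111110 (40 bits)


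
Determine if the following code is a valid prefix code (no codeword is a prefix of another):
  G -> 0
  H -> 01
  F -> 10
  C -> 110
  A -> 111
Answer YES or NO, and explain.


Checking each pair (does one codeword prefix another?):
  G='0' vs H='01': prefix -- VIOLATION

NO -- this is NOT a valid prefix code. G (0) is a prefix of H (01).


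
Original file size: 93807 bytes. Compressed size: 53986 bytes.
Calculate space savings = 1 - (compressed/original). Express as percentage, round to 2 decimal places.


ratio = compressed/original = 53986/93807 = 0.575501
savings = 1 - ratio = 1 - 0.575501 = 0.424499
as a percentage: 0.424499 * 100 = 42.45%

Space savings = 1 - 53986/93807 = 42.45%


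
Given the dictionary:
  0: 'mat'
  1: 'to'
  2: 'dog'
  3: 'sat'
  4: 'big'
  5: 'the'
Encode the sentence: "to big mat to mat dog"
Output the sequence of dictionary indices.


Look up each word in the dictionary:
  'to' -> 1
  'big' -> 4
  'mat' -> 0
  'to' -> 1
  'mat' -> 0
  'dog' -> 2

Encoded: [1, 4, 0, 1, 0, 2]


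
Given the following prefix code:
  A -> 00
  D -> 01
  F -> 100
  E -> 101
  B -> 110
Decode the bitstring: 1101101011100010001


Decoding step by step:
Bits 110 -> B
Bits 110 -> B
Bits 101 -> E
Bits 110 -> B
Bits 00 -> A
Bits 100 -> F
Bits 01 -> D


Decoded message: BBEBAFD


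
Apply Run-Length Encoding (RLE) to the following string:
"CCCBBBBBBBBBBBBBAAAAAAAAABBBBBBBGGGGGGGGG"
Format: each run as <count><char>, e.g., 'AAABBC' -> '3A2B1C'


Scanning runs left to right:
  i=0: run of 'C' x 3 -> '3C'
  i=3: run of 'B' x 13 -> '13B'
  i=16: run of 'A' x 9 -> '9A'
  i=25: run of 'B' x 7 -> '7B'
  i=32: run of 'G' x 9 -> '9G'

RLE = 3C13B9A7B9G


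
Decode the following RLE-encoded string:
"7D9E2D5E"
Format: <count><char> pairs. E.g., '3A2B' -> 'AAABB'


Expanding each <count><char> pair:
  7D -> 'DDDDDDD'
  9E -> 'EEEEEEEEE'
  2D -> 'DD'
  5E -> 'EEEEE'

Decoded = DDDDDDDEEEEEEEEEDDEEEEE


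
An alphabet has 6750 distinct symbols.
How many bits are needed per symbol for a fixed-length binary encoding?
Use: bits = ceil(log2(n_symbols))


log2(6750) = 12.7207
Bracket: 2^12 = 4096 < 6750 <= 2^13 = 8192
So ceil(log2(6750)) = 13

bits = ceil(log2(6750)) = ceil(12.7207) = 13 bits


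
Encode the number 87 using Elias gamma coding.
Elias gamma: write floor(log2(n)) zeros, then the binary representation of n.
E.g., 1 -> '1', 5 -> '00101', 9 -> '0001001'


num_bits = floor(log2(87)) + 1 = 7
leading_zeros = num_bits - 1 = 6
binary(87) = 1010111

Elias gamma(87) = '000000' + '1010111' = 0000001010111 (13 bits)


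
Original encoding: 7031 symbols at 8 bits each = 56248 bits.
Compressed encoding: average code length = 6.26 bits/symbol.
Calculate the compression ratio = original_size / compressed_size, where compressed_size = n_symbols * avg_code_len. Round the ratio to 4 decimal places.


original_size = n_symbols * orig_bits = 7031 * 8 = 56248 bits
compressed_size = n_symbols * avg_code_len = 7031 * 6.26 = 44014.06 bits
ratio = original_size / compressed_size = 56248 / 44014.06 = 1.278

Compression ratio = 1.278


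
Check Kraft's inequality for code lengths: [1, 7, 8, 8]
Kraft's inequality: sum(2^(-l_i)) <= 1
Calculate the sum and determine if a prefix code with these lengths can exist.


Sum = 2^(-1) + 2^(-7) + 2^(-8) + 2^(-8)
    = 0.5 + 0.0078125 + 0.00390625 + 0.00390625
    = 132/256 = 0.515625
Since 0.515625 <= 1, Kraft's inequality IS satisfied.
A prefix code with these lengths CAN exist.

Kraft sum = 0.515625. Satisfied.


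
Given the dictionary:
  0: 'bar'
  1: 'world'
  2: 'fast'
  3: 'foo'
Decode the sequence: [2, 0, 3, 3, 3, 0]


Look up each index in the dictionary:
  2 -> 'fast'
  0 -> 'bar'
  3 -> 'foo'
  3 -> 'foo'
  3 -> 'foo'
  0 -> 'bar'

Decoded: "fast bar foo foo foo bar"


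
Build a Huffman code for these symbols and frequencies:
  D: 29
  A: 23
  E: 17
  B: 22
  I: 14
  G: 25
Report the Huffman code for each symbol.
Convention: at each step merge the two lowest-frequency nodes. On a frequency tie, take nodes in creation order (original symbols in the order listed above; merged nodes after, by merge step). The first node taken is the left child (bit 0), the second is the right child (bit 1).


Huffman tree construction:
Step 1: Merge I(14) + E(17) = 31
Step 2: Merge B(22) + A(23) = 45
Step 3: Merge G(25) + D(29) = 54
Step 4: Merge (I+E)(31) + (B+A)(45) = 76
Step 5: Merge (G+D)(54) + ((I+E)+(B+A))(76) = 130
Read each symbol's code off the tree from the root (left child = 0, right child = 1).

Codes:
  D: 01 (length 2)
  A: 111 (length 3)
  E: 101 (length 3)
  B: 110 (length 3)
  I: 100 (length 3)
  G: 00 (length 2)
Average code length: 336/130 = 2.5846 bits/symbol


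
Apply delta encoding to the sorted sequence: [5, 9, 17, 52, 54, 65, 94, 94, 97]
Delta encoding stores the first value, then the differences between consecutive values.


First value: 5
Deltas:
  9 - 5 = 4
  17 - 9 = 8
  52 - 17 = 35
  54 - 52 = 2
  65 - 54 = 11
  94 - 65 = 29
  94 - 94 = 0
  97 - 94 = 3


Delta encoded: [5, 4, 8, 35, 2, 11, 29, 0, 3]


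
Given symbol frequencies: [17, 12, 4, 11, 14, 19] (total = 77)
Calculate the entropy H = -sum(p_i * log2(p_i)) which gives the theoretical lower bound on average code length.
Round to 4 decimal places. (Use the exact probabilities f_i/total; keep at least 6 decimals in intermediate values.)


Per-symbol terms -p_i * log2(p_i) with p_i = f_i/77:
  p = 17/77 = 0.220779: log2(p) = -2.179324, -p*log2(p) = 0.481149
  p = 12/77 = 0.155844: log2(p) = -2.681824, -p*log2(p) = 0.417947
  p = 4/77 = 0.051948: log2(p) = -4.266787, -p*log2(p) = 0.221651
  p = 11/77 = 0.142857: log2(p) = -2.807355, -p*log2(p) = 0.401051
  p = 14/77 = 0.181818: log2(p) = -2.459432, -p*log2(p) = 0.447169
  p = 19/77 = 0.246753: log2(p) = -2.018859, -p*log2(p) = 0.498160
H = 0.481149 + 0.417947 + 0.221651 + 0.401051 + 0.447169 + 0.498160 = 2.467127

H = 2.4671 bits/symbol


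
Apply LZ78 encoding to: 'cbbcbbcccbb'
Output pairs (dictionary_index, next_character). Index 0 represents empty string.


LZ78 encoding steps:
Dictionary: {0: ''}
Step 1: w='' (idx 0), next='c' -> output (0, 'c'), add 'c' as idx 1
Step 2: w='' (idx 0), next='b' -> output (0, 'b'), add 'b' as idx 2
Step 3: w='b' (idx 2), next='c' -> output (2, 'c'), add 'bc' as idx 3
Step 4: w='b' (idx 2), next='b' -> output (2, 'b'), add 'bb' as idx 4
Step 5: w='c' (idx 1), next='c' -> output (1, 'c'), add 'cc' as idx 5
Step 6: w='c' (idx 1), next='b' -> output (1, 'b'), add 'cb' as idx 6
Step 7: w='b' (idx 2), end of input -> output (2, '')


Encoded: [(0, 'c'), (0, 'b'), (2, 'c'), (2, 'b'), (1, 'c'), (1, 'b'), (2, '')]


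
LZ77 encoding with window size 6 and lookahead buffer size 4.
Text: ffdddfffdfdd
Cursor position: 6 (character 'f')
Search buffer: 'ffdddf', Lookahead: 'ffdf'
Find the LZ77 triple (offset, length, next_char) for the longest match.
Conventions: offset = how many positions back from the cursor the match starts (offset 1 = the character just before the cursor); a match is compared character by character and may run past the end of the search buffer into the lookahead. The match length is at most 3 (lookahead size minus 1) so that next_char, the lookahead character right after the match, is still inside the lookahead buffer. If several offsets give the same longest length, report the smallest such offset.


Try each offset into the search buffer:
  offset=1 (pos 5, char 'f'): match length 2
  offset=2 (pos 4, char 'd'): match length 0
  offset=3 (pos 3, char 'd'): match length 0
  offset=4 (pos 2, char 'd'): match length 0
  offset=5 (pos 1, char 'f'): match length 1
  offset=6 (pos 0, char 'f'): match length 3
Longest match has length 3 at offset 6.
next_char = character at position 6 + 3 = 9 -> 'f'

Best match: offset=6, length=3 (matching 'ffd' starting at position 0)
LZ77 triple: (6, 3, 'f')


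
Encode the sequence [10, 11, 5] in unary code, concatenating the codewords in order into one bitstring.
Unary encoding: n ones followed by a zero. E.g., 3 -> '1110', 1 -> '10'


Encode each number as n ones followed by a terminating 0:
  10 -> 11111111110 (11 bits)
  11 -> 111111111110 (12 bits)
  5 -> 111110 (6 bits)
Total length = 11 + 12 + 6 = 29 bits.

Unary([10, 11, 5]) = 11111111110111111111110111110 (29 bits)


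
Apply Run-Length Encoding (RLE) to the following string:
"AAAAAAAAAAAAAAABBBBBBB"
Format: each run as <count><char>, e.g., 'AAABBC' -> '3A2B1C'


Scanning runs left to right:
  i=0: run of 'A' x 15 -> '15A'
  i=15: run of 'B' x 7 -> '7B'

RLE = 15A7B


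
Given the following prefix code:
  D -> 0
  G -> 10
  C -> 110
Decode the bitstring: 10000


Decoding step by step:
Bits 10 -> G
Bits 0 -> D
Bits 0 -> D
Bits 0 -> D


Decoded message: GDDD


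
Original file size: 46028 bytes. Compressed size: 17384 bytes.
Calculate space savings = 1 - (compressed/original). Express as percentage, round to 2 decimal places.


ratio = compressed/original = 17384/46028 = 0.377683
savings = 1 - ratio = 1 - 0.377683 = 0.622317
as a percentage: 0.622317 * 100 = 62.23%

Space savings = 1 - 17384/46028 = 62.23%


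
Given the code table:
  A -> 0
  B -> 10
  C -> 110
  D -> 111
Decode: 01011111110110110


Decoding:
0 -> A
10 -> B
111 -> D
111 -> D
10 -> B
110 -> C
110 -> C


Result: ABDDBCC


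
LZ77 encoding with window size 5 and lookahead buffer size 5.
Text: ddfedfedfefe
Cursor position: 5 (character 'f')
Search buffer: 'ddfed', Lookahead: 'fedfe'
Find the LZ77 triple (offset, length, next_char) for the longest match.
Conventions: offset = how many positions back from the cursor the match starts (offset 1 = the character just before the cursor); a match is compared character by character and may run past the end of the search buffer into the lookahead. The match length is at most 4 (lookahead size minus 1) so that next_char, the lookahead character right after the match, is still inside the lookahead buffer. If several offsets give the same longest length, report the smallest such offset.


Try each offset into the search buffer:
  offset=1 (pos 4, char 'd'): match length 0
  offset=2 (pos 3, char 'e'): match length 0
  offset=3 (pos 2, char 'f'): match length 4
  offset=4 (pos 1, char 'd'): match length 0
  offset=5 (pos 0, char 'd'): match length 0
Longest match has length 4 at offset 3.
next_char = character at position 5 + 4 = 9 -> 'e'

Best match: offset=3, length=4 (matching 'fedf' starting at position 2)
LZ77 triple: (3, 4, 'e')


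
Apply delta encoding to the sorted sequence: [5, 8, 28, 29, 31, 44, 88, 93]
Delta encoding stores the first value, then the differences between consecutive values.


First value: 5
Deltas:
  8 - 5 = 3
  28 - 8 = 20
  29 - 28 = 1
  31 - 29 = 2
  44 - 31 = 13
  88 - 44 = 44
  93 - 88 = 5


Delta encoded: [5, 3, 20, 1, 2, 13, 44, 5]


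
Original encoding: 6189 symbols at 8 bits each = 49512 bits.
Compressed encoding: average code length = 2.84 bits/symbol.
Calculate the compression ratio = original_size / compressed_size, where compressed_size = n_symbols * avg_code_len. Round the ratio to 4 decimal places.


original_size = n_symbols * orig_bits = 6189 * 8 = 49512 bits
compressed_size = n_symbols * avg_code_len = 6189 * 2.84 = 17576.76 bits
ratio = original_size / compressed_size = 49512 / 17576.76 = 2.8169

Compression ratio = 2.8169


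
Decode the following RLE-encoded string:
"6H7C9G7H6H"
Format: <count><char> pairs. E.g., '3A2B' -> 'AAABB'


Expanding each <count><char> pair:
  6H -> 'HHHHHH'
  7C -> 'CCCCCCC'
  9G -> 'GGGGGGGGG'
  7H -> 'HHHHHHH'
  6H -> 'HHHHHH'

Decoded = HHHHHHCCCCCCCGGGGGGGGGHHHHHHHHHHHHH


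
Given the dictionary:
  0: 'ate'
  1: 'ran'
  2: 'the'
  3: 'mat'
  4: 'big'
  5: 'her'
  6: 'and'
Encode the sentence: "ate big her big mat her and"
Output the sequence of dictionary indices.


Look up each word in the dictionary:
  'ate' -> 0
  'big' -> 4
  'her' -> 5
  'big' -> 4
  'mat' -> 3
  'her' -> 5
  'and' -> 6

Encoded: [0, 4, 5, 4, 3, 5, 6]
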